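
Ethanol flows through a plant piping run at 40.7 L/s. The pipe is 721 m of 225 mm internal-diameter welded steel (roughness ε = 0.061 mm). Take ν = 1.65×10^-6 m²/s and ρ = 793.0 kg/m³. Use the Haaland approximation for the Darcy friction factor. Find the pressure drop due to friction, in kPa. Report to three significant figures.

V = 4Q/(πD²) = 4·0.0407/(π·0.225²) = 1.024 m/s
Re = VD/ν = 1.024·0.225/1.65×10^-6 = 1.40×10^5 → turbulent
ε/D = 0.061/225 = 2.71×10^-4
Haaland: f = 0.01815
h_f = f(L/D)V²/(2g) = 0.01815·(721/0.225)·1.024²/(2·9.81) = 3.105 m
Δp = ρg·h_f = 793.0·9.81·3.105 = 24.16 kPa

Δp ≈ 24.2 kPa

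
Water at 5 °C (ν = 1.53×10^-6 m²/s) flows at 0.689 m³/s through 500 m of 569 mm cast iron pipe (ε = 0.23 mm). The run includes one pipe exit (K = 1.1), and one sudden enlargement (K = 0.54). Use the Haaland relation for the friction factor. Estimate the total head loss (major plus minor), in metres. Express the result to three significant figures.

H_L ≈ 6.03 m

V = 4Q/(πD²) = 2.710 m/s; V²/2g = 0.3742 m
Re = 1.01×10^6, ε/D = 4.04×10^-4 → f = 0.01647 (Haaland)
Major: h_f = f(L/D)·V²/2g = 0.01647·878.7·0.3742 = 5.416 m
Minor: ΣK = 1.64; h_m = ΣK·V²/2g = 0.6137 m
Total H_L = 5.416 + 0.6137 = 6.030 m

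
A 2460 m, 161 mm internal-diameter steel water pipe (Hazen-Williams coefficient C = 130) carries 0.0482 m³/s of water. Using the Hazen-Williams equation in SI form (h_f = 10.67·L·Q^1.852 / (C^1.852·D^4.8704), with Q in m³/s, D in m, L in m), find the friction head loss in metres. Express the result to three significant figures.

h_f = 10.67·2460·0.0482^1.852 / (130^1.852·0.161^4.8704) = 84.75 m

h_f ≈ 84.8 m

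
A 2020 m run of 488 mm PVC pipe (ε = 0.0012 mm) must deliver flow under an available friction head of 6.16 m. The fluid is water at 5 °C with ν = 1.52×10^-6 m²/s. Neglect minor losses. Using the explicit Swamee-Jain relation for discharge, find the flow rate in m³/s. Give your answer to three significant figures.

Q ≈ 0.277 m³/s

Swamee-Jain (Type II): Q = -0.965·√(gD⁵h_f/L)·ln[ε/(3.7D) + √(3.17ν²L/(gD³h_f))]
√(gD⁵h_f/L) = √(9.81·0.488⁵·6.16/2020) = 0.02877
ε/(3.7D) = 6.65×10^-7; √(3.17ν²L/(gD³h_f)) = 4.59×10^-5
Q = -0.965·0.02877·ln(4.656×10^-5) = 0.2770 m³/s
Check: V = 1.48 m/s, Re = 4.75×10^5, f = 0.01325, h_f = 6.13 m ≈ 6.16 m ✓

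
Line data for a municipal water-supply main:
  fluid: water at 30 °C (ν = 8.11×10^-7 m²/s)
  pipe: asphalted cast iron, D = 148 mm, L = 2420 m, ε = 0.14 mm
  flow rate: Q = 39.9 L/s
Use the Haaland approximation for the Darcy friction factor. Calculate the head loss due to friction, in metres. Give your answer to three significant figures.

V = 4Q/(πD²) = 4·0.0399/(π·0.148²) = 2.319 m/s
Re = VD/ν = 2.319·0.148/8.11×10^-7 = 4.23×10^5 → turbulent
ε/D = 0.14/148 = 9.46×10^-4
Haaland: f = 0.02005
h_f = f(L/D)V²/(2g) = 0.02005·(2420/0.148)·2.319²/(2·9.81) = 89.88 m

h_f ≈ 89.9 m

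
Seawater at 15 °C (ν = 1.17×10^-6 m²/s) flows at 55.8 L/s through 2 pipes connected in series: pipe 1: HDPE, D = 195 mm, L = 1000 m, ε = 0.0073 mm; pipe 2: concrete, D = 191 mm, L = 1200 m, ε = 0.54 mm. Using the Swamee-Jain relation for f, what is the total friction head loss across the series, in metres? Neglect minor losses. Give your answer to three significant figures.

Pipe 1: V = 1.868 m/s, Re = 3.11×10^5, ε/D = 3.74×10^-5, f = 0.01471, h_1 = f(L/D)V²/2g = 13.42 m
Pipe 2: V = 1.948 m/s, Re = 3.18×10^5, ε/D = 0.00283, f = 0.02632, h_2 = f(L/D)V²/2g = 31.97 m
Series → Q common, losses add: H = Σh = 45.39 m

H ≈ 45.4 m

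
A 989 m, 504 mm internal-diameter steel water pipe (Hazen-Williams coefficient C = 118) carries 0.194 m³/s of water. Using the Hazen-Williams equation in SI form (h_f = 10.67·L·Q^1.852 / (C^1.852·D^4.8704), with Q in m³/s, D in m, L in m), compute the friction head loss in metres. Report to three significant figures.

h_f = 10.67·989·0.194^1.852 / (118^1.852·0.504^4.8704) = 2.073 m

h_f ≈ 2.07 m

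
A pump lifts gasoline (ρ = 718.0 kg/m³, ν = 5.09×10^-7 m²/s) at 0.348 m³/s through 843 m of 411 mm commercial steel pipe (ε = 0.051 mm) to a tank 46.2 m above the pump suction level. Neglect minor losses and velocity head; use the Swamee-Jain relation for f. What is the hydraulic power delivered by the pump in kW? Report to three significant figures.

P_hyd ≈ 137 kW

V = 4Q/(πD²) = 2.623 m/s; Re = 2.12×10^6; ε/D = 1.24×10^-4; f = 0.01324
h_f = f(L/D)V²/2g = 9.524 m
Total head H = z + h_f = 46.2 + 9.524 = 55.72 m
P_hyd = ρgQH = 718.0·9.81·0.348·55.72 = 136.6 kW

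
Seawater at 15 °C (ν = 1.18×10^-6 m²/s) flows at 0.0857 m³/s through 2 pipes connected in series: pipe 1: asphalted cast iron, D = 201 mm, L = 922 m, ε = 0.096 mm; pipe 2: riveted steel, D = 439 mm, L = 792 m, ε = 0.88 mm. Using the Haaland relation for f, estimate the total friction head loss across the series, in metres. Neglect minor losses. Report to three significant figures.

Pipe 1: V = 2.701 m/s, Re = 4.60×10^5, ε/D = 4.78×10^-4, f = 0.01750, h_1 = f(L/D)V²/2g = 29.85 m
Pipe 2: V = 0.5662 m/s, Re = 2.11×10^5, ε/D = 0.00200, f = 0.02423, h_2 = f(L/D)V²/2g = 0.7142 m
Series → Q common, losses add: H = Σh = 30.56 m

H ≈ 30.6 m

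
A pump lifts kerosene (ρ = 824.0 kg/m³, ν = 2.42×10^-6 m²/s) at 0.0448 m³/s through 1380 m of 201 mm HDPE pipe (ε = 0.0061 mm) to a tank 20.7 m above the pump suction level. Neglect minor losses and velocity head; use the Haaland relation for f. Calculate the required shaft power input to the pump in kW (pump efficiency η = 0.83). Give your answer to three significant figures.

P_shaft ≈ 14.3 kW

V = 4Q/(πD²) = 1.412 m/s; Re = 1.17×10^5; ε/D = 3.03×10^-5; f = 0.01738
h_f = f(L/D)V²/2g = 12.12 m
Total head H = z + h_f = 20.7 + 12.12 = 32.82 m
P_hyd = ρgQH = 824.0·9.81·0.0448·32.82 = 11.89 kW
P_shaft = P_hyd/η = 11.89/0.83 = 14.32 kW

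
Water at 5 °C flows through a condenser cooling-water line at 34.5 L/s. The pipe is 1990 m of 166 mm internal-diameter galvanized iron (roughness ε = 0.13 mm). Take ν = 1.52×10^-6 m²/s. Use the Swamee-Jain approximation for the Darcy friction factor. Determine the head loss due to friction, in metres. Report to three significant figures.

h_f ≈ 31.8 m

V = 4Q/(πD²) = 4·0.0345/(π·0.166²) = 1.594 m/s
Re = VD/ν = 1.594·0.166/1.52×10^-6 = 1.74×10^5 → turbulent
ε/D = 0.13/166 = 7.83×10^-4
Swamee-Jain: f = 0.02050
h_f = f(L/D)V²/(2g) = 0.02050·(1990/0.166)·1.594²/(2·9.81) = 31.83 m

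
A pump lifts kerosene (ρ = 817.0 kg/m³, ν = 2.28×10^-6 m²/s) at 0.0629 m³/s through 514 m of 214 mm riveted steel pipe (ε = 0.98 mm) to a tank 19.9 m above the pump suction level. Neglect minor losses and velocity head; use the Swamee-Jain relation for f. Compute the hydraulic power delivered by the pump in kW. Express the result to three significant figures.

P_hyd ≈ 15.8 kW

V = 4Q/(πD²) = 1.749 m/s; Re = 1.64×10^5; ε/D = 0.00458; f = 0.03038
h_f = f(L/D)V²/2g = 11.38 m
Total head H = z + h_f = 19.9 + 11.38 = 31.28 m
P_hyd = ρgQH = 817.0·9.81·0.0629·31.28 = 15.77 kW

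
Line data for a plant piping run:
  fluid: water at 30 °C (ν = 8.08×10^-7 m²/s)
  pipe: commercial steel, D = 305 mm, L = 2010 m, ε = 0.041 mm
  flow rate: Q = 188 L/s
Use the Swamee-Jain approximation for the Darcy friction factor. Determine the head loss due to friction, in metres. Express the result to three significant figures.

V = 4Q/(πD²) = 4·0.188/(π·0.305²) = 2.573 m/s
Re = VD/ν = 2.573·0.305/8.08×10^-7 = 9.71×10^5 → turbulent
ε/D = 0.041/305 = 1.34×10^-4
Swamee-Jain: f = 0.01402
h_f = f(L/D)V²/(2g) = 0.01402·(2010/0.305)·2.573²/(2·9.81) = 31.17 m

h_f ≈ 31.2 m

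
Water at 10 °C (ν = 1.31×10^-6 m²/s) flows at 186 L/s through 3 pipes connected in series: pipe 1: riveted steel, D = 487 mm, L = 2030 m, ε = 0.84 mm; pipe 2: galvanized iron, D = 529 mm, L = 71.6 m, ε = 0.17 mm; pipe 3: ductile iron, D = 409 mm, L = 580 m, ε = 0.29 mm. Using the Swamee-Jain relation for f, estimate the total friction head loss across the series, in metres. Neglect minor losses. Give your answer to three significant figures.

H ≈ 7.76 m

Pipe 1: V = 0.9985 m/s, Re = 3.71×10^5, ε/D = 0.00172, f = 0.02320, h_1 = f(L/D)V²/2g = 4.915 m
Pipe 2: V = 0.8463 m/s, Re = 3.42×10^5, ε/D = 3.21×10^-4, f = 0.01702, h_2 = f(L/D)V²/2g = 0.08407 m
Pipe 3: V = 1.416 m/s, Re = 4.42×10^5, ε/D = 7.09×10^-4, f = 0.01907, h_3 = f(L/D)V²/2g = 2.762 m
Series → Q common, losses add: H = Σh = 7.761 m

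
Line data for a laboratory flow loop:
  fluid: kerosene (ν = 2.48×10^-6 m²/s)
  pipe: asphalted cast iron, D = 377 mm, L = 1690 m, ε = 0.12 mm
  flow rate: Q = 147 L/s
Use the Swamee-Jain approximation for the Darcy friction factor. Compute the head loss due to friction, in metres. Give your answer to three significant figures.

h_f ≈ 7.09 m

V = 4Q/(πD²) = 4·0.147/(π·0.377²) = 1.317 m/s
Re = VD/ν = 1.317·0.377/2.48×10^-6 = 2.00×10^5 → turbulent
ε/D = 0.12/377 = 3.18×10^-4
Swamee-Jain: f = 0.01790
h_f = f(L/D)V²/(2g) = 0.01790·(1690/0.377)·1.317²/(2·9.81) = 7.093 m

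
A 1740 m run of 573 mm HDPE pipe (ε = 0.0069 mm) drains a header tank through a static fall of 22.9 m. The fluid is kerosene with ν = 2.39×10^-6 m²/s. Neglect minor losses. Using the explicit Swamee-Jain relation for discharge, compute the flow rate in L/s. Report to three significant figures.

Swamee-Jain (Type II): Q = -0.965·√(gD⁵h_f/L)·ln[ε/(3.7D) + √(3.17ν²L/(gD³h_f))]
√(gD⁵h_f/L) = √(9.81·0.573⁵·22.9/1740) = 0.08930
ε/(3.7D) = 3.25×10^-6; √(3.17ν²L/(gD³h_f)) = 2.73×10^-5
Q = -0.965·0.08930·ln(3.056×10^-5) = 0.8959 m³/s
Check: V = 3.47 m/s, Re = 8.33×10^5, f = 0.01224, h_f = 22.9 m ≈ 22.9 m ✓

Q ≈ 896 L/s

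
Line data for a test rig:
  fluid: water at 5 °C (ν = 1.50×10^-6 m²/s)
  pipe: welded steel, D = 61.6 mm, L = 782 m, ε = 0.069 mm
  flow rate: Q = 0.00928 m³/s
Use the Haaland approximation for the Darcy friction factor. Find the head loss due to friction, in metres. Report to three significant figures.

h_f ≈ 138 m

V = 4Q/(πD²) = 4·0.00928/(π·0.0616²) = 3.114 m/s
Re = VD/ν = 3.114·0.0616/1.50×10^-6 = 1.28×10^5 → turbulent
ε/D = 0.069/61.6 = 0.00112
Haaland: f = 0.02196
h_f = f(L/D)V²/(2g) = 0.02196·(782/0.0616)·3.114²/(2·9.81) = 137.7 m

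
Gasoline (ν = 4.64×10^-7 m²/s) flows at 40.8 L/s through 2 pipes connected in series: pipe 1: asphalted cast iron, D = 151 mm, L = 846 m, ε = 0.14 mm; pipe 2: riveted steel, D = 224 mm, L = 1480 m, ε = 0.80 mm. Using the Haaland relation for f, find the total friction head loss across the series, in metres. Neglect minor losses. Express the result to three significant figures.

Pipe 1: V = 2.278 m/s, Re = 7.41×10^5, ε/D = 9.27×10^-4, f = 0.01969, h_1 = f(L/D)V²/2g = 29.19 m
Pipe 2: V = 1.035 m/s, Re = 5.00×10^5, ε/D = 0.00357, f = 0.02777, h_2 = f(L/D)V²/2g = 10.02 m
Series → Q common, losses add: H = Σh = 39.22 m

H ≈ 39.2 m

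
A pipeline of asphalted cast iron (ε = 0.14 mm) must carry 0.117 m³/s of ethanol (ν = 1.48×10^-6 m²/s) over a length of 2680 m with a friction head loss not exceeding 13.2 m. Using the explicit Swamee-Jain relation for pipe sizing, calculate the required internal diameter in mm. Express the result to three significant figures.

Swamee-Jain (Type III): D = 0.66·[ε^1.25·(LQ²/(gh_f))^4.75 + ν·Q^9.4·(L/(gh_f))^5.2]^0.04
LQ²/(gh_f) = 0.2833; L/(gh_f) = 20.70
Term 1 = ε^1.25·(…)^4.75 = 3.81×10^-8; Term 2 = ν·Q^9.4·(…)^5.2 = 1.79×10^-8
D = 0.66·(3.81×10^-8 + 1.79×10^-8)^0.04 = 0.3384 m = 338 mm
Check: V = 1.30 m/s, Re = 2.97×10^5, f = 0.01782, h_f = 12.2 m ≈ 13.2 m ✓

D ≈ 338 mm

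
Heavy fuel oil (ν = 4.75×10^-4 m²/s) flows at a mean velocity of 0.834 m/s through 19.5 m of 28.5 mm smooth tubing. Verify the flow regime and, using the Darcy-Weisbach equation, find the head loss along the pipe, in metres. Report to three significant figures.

h_f ≈ 31.0 m

Re = VD/ν = 0.834·0.02850/4.75×10^-4 = 50.0 → laminar (Re < 2300)
f = 64/Re = 1.279
h_f = f(L/D)V²/(2g) = 1.279·(19.5/0.02850)·0.834²/(2·9.81) = 31.02 m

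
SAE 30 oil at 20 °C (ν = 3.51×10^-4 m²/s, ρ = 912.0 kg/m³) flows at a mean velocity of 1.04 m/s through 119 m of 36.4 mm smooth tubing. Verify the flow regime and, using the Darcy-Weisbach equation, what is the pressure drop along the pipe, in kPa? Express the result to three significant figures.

Δp ≈ 957 kPa

Re = VD/ν = 1.04·0.03640/3.51×10^-4 = 108 → laminar (Re < 2300)
f = 64/Re = 0.5934
h_f = f(L/D)V²/(2g) = 0.5934·(119/0.03640)·1.04²/(2·9.81) = 106.9 m
Δp = ρg·h_f = 912.0·9.81·106.9 = 956.8 kPa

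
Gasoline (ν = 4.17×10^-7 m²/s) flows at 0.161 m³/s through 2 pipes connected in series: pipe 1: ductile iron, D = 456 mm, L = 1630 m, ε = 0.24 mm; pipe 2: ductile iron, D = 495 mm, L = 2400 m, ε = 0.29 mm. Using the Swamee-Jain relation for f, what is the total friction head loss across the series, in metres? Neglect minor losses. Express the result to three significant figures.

H ≈ 6.18 m

Pipe 1: V = 0.9858 m/s, Re = 1.08×10^6, ε/D = 5.26×10^-4, f = 0.01744, h_1 = f(L/D)V²/2g = 3.088 m
Pipe 2: V = 0.8366 m/s, Re = 9.93×10^5, ε/D = 5.86×10^-4, f = 0.01786, h_2 = f(L/D)V²/2g = 3.089 m
Series → Q common, losses add: H = Σh = 6.177 m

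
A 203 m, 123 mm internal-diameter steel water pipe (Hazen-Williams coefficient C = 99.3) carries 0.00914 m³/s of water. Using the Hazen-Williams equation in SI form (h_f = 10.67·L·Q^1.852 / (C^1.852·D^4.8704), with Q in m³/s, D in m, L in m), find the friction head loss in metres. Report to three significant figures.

h_f = 10.67·203·0.00914^1.852 / (99.3^1.852·0.123^4.8704) = 1.966 m

h_f ≈ 1.97 m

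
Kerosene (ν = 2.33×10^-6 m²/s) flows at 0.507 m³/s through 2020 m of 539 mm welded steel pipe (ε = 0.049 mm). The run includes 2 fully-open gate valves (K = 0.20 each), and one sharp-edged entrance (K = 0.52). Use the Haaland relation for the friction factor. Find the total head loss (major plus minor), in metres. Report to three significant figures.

H_L ≈ 13.5 m

V = 4Q/(πD²) = 2.222 m/s; V²/2g = 0.2516 m
Re = 5.14×10^5, ε/D = 9.09×10^-5 → f = 0.01411 (Haaland)
Major: h_f = f(L/D)·V²/2g = 0.01411·3748·0.2516 = 13.31 m
Minor: ΣK = 0.920; h_m = ΣK·V²/2g = 0.2315 m
Total H_L = 13.31 + 0.2315 = 13.54 m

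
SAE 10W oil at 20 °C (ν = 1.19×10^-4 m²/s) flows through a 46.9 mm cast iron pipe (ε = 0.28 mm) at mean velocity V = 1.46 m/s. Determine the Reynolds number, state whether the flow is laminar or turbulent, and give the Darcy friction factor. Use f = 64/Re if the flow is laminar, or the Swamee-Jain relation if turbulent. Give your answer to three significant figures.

Re ≈ 575; laminar; f = 64/Re ≈ 0.111

Re = VD/ν = 1.460·0.0469/1.19×10^-4 = 575
Re < 2300 → laminar → f = 64/Re = 0.1112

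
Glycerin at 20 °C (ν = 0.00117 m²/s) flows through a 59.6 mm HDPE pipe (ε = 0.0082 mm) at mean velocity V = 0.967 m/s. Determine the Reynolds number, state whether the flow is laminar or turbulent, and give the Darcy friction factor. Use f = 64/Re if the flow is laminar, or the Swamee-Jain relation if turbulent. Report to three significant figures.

Re ≈ 49.3; laminar; f = 64/Re ≈ 1.30

Re = VD/ν = 0.9670·0.0596/0.00117 = 49.3
Re < 2300 → laminar → f = 64/Re = 1.299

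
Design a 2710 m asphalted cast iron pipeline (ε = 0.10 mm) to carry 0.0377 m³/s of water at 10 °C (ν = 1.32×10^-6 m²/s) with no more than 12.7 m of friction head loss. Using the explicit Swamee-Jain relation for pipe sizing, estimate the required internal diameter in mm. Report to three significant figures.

Swamee-Jain (Type III): D = 0.66·[ε^1.25·(LQ²/(gh_f))^4.75 + ν·Q^9.4·(L/(gh_f))^5.2]^0.04
LQ²/(gh_f) = 0.03092; L/(gh_f) = 21.75
Term 1 = ε^1.25·(…)^4.75 = 6.74×10^-13; Term 2 = ν·Q^9.4·(…)^5.2 = 4.93×10^-13
D = 0.66·(6.74×10^-13 + 4.93×10^-13)^0.04 = 0.2199 m = 220 mm
Check: V = 0.993 m/s, Re = 1.65×10^5, f = 0.01905, h_f = 11.8 m ≈ 12.7 m ✓

D ≈ 220 mm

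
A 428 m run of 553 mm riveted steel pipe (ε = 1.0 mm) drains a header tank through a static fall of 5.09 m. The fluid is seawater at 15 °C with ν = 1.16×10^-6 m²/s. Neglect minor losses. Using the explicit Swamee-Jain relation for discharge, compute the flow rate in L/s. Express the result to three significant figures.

Swamee-Jain (Type II): Q = -0.965·√(gD⁵h_f/L)·ln[ε/(3.7D) + √(3.17ν²L/(gD³h_f))]
√(gD⁵h_f/L) = √(9.81·0.553⁵·5.09/428) = 0.07768
ε/(3.7D) = 4.89×10^-4; √(3.17ν²L/(gD³h_f)) = 1.47×10^-5
Q = -0.965·0.07768·ln(5.034×10^-4) = 0.5692 m³/s
Check: V = 2.37 m/s, Re = 1.13×10^6, f = 0.02305, h_f = 5.11 m ≈ 5.09 m ✓

Q ≈ 569 L/s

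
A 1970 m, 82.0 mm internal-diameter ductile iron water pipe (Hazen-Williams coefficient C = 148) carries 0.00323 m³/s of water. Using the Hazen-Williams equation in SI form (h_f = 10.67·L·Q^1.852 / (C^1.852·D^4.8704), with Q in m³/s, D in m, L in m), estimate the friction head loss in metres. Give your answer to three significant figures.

h_f ≈ 9.56 m

h_f = 10.67·1970·0.00323^1.852 / (148^1.852·0.0820^4.8704) = 9.561 m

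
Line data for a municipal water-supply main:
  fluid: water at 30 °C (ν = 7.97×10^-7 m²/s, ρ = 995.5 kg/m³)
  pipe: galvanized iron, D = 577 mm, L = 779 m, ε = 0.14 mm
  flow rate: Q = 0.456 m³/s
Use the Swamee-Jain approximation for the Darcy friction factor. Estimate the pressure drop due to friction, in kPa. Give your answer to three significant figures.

V = 4Q/(πD²) = 4·0.456/(π·0.577²) = 1.744 m/s
Re = VD/ν = 1.744·0.577/7.97×10^-7 = 1.26×10^6 → turbulent
ε/D = 0.14/577 = 2.43×10^-4
Swamee-Jain: f = 0.01505
h_f = f(L/D)V²/(2g) = 0.01505·(779/0.577)·1.744²/(2·9.81) = 3.150 m
Δp = ρg·h_f = 995.5·9.81·3.150 = 30.77 kPa

Δp ≈ 30.8 kPa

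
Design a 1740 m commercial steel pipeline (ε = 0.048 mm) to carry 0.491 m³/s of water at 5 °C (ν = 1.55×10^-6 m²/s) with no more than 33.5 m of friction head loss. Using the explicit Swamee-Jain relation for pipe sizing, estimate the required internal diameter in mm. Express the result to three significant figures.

Swamee-Jain (Type III): D = 0.66·[ε^1.25·(LQ²/(gh_f))^4.75 + ν·Q^9.4·(L/(gh_f))^5.2]^0.04
LQ²/(gh_f) = 1.276; L/(gh_f) = 5.295
Term 1 = ε^1.25·(…)^4.75 = 1.27×10^-5; Term 2 = ν·Q^9.4·(…)^5.2 = 1.12×10^-5
D = 0.66·(1.27×10^-5 + 1.12×10^-5)^0.04 = 0.4313 m = 431 mm
Check: V = 3.36 m/s, Re = 9.35×10^5, f = 0.01375, h_f = 31.9 m ≈ 33.5 m ✓

D ≈ 431 mm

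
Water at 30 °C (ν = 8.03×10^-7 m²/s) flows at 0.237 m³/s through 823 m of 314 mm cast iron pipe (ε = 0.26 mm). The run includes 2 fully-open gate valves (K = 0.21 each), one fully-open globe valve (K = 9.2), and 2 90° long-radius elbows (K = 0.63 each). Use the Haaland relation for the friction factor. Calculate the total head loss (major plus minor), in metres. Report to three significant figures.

H_L ≈ 29.0 m

V = 4Q/(πD²) = 3.061 m/s; V²/2g = 0.4774 m
Re = 1.20×10^6, ε/D = 8.28×10^-4 → f = 0.01906 (Haaland)
Major: h_f = f(L/D)·V²/2g = 0.01906·2621·0.4774 = 23.85 m
Minor: ΣK = 10.9; h_m = ΣK·V²/2g = 5.194 m
Total H_L = 23.85 + 5.194 = 29.04 m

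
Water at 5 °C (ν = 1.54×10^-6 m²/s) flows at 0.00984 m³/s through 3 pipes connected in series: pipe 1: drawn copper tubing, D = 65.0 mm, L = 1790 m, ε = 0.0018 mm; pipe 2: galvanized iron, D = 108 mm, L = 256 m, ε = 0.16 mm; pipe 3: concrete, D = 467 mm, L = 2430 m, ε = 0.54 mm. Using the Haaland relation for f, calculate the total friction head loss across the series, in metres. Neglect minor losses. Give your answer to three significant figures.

H ≈ 215 m

Pipe 1: V = 2.965 m/s, Re = 1.25×10^5, ε/D = 2.77×10^-5, f = 0.01715, h_1 = f(L/D)V²/2g = 211.6 m
Pipe 2: V = 1.074 m/s, Re = 7.53×10^4, ε/D = 0.00148, f = 0.02404, h_2 = f(L/D)V²/2g = 3.350 m
Pipe 3: V = 0.05745 m/s, Re = 1.74×10^4, ε/D = 0.00116, f = 0.02869, h_3 = f(L/D)V²/2g = 0.02511 m
Series → Q common, losses add: H = Σh = 215.0 m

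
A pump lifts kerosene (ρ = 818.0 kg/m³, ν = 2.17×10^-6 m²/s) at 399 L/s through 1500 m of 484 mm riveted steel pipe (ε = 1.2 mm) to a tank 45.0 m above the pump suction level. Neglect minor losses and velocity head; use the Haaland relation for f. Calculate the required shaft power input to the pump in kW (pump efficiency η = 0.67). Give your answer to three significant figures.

P_shaft ≈ 304 kW

V = 4Q/(πD²) = 2.169 m/s; Re = 4.84×10^5; ε/D = 0.00248; f = 0.02515
h_f = f(L/D)V²/2g = 18.69 m
Total head H = z + h_f = 45.0 + 18.69 = 63.69 m
P_hyd = ρgQH = 818.0·9.81·0.399·63.69 = 203.9 kW
P_shaft = P_hyd/η = 203.9/0.67 = 304.4 kW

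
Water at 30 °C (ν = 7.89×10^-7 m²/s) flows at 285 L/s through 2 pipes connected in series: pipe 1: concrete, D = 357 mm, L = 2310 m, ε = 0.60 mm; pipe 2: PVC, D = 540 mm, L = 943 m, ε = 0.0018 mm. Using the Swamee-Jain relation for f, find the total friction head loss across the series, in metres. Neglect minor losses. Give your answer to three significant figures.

Pipe 1: V = 2.847 m/s, Re = 1.29×10^6, ε/D = 0.00168, f = 0.02260, h_1 = f(L/D)V²/2g = 60.43 m
Pipe 2: V = 1.244 m/s, Re = 8.52×10^5, ε/D = 3.33×10^-6, f = 0.01200, h_2 = f(L/D)V²/2g = 1.654 m
Series → Q common, losses add: H = Σh = 62.09 m

H ≈ 62.1 m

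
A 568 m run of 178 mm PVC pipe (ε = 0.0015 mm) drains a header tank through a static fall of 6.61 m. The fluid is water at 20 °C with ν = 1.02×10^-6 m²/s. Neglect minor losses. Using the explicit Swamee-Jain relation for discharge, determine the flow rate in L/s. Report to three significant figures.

Q ≈ 41.5 L/s

Swamee-Jain (Type II): Q = -0.965·√(gD⁵h_f/L)·ln[ε/(3.7D) + √(3.17ν²L/(gD³h_f))]
√(gD⁵h_f/L) = √(9.81·0.178⁵·6.61/568) = 0.004517
ε/(3.7D) = 2.28×10^-6; √(3.17ν²L/(gD³h_f)) = 7.16×10^-5
Q = -0.965·0.004517·ln(7.385×10^-5) = 0.04146 m³/s
Check: V = 1.67 m/s, Re = 2.91×10^5, f = 0.01456, h_f = 6.57 m ≈ 6.61 m ✓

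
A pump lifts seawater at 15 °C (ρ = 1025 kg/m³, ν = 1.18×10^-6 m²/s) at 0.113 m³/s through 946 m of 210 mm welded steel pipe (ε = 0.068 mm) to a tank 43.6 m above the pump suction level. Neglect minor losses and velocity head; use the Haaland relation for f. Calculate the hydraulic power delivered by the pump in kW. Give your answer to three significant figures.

V = 4Q/(πD²) = 3.262 m/s; Re = 5.81×10^5; ε/D = 3.24×10^-4; f = 0.01620
h_f = f(L/D)V²/2g = 39.60 m
Total head H = z + h_f = 43.6 + 39.60 = 83.20 m
P_hyd = ρgQH = 1025·9.81·0.113·83.20 = 94.53 kW

P_hyd ≈ 94.5 kW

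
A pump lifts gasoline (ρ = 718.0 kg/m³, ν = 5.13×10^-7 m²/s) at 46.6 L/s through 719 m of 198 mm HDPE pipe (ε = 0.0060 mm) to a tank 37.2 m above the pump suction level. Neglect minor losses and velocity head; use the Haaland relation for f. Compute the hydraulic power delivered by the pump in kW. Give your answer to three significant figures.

V = 4Q/(πD²) = 1.513 m/s; Re = 5.84×10^5; ε/D = 3.03×10^-5; f = 0.01311
h_f = f(L/D)V²/2g = 5.559 m
Total head H = z + h_f = 37.2 + 5.559 = 42.76 m
P_hyd = ρgQH = 718.0·9.81·0.0466·42.76 = 14.03 kW

P_hyd ≈ 14.0 kW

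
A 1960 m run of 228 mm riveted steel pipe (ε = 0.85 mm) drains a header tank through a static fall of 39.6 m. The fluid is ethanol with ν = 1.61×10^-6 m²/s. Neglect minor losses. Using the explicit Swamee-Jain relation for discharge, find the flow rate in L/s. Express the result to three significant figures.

Swamee-Jain (Type II): Q = -0.965·√(gD⁵h_f/L)·ln[ε/(3.7D) + √(3.17ν²L/(gD³h_f))]
√(gD⁵h_f/L) = √(9.81·0.228⁵·39.6/1960) = 0.01105
ε/(3.7D) = 0.00101; √(3.17ν²L/(gD³h_f)) = 5.91×10^-5
Q = -0.965·0.01105·ln(0.001067) = 0.07298 m³/s
Check: V = 1.79 m/s, Re = 2.53×10^5, f = 0.02846, h_f = 39.8 m ≈ 39.6 m ✓

Q ≈ 73.0 L/s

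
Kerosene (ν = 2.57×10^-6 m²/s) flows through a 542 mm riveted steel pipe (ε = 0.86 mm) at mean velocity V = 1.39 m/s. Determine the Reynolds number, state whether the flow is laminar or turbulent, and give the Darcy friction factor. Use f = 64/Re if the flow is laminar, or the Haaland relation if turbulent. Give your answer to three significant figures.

Re ≈ 2.93×10^5; turbulent; f ≈ 0.0227

Re = VD/ν = 1.390·0.542/2.57×10^-6 = 2.93×10^5
Re > 4000 → turbulent; ε/D = 0.00159
Haaland: f = 0.02272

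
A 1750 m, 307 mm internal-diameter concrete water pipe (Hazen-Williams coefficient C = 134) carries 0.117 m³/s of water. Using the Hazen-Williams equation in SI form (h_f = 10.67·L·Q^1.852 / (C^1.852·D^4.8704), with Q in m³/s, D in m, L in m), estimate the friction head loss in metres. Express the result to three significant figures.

h_f = 10.67·1750·0.117^1.852 / (134^1.852·0.307^4.8704) = 12.70 m

h_f ≈ 12.7 m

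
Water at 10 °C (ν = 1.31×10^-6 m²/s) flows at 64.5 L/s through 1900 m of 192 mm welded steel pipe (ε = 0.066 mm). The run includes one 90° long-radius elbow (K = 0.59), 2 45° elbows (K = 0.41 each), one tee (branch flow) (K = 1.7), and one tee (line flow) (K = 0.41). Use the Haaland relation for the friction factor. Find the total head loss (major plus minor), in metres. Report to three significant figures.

H_L ≈ 43.4 m

V = 4Q/(πD²) = 2.228 m/s; V²/2g = 0.2530 m
Re = 3.27×10^5, ε/D = 3.44×10^-4 → f = 0.01698 (Haaland)
Major: h_f = f(L/D)·V²/2g = 0.01698·9896·0.2530 = 42.51 m
Minor: ΣK = 3.52; h_m = ΣK·V²/2g = 0.8904 m
Total H_L = 42.51 + 0.8904 = 43.41 m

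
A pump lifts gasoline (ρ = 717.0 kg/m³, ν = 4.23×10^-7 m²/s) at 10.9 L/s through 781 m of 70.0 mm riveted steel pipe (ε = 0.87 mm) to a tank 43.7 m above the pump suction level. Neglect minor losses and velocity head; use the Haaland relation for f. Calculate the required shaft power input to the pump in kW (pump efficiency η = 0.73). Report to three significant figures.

V = 4Q/(πD²) = 2.832 m/s; Re = 4.69×10^5; ε/D = 0.0124; f = 0.04104
h_f = f(L/D)V²/2g = 187.2 m
Total head H = z + h_f = 43.7 + 187.2 = 230.9 m
P_hyd = ρgQH = 717.0·9.81·0.0109·230.9 = 17.70 kW
P_shaft = P_hyd/η = 17.70/0.73 = 24.25 kW

P_shaft ≈ 24.3 kW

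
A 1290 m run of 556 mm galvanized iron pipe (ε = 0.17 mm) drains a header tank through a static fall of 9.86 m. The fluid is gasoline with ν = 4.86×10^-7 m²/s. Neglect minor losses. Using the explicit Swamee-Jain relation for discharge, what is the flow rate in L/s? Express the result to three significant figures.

Q ≈ 567 L/s

Swamee-Jain (Type II): Q = -0.965·√(gD⁵h_f/L)·ln[ε/(3.7D) + √(3.17ν²L/(gD³h_f))]
√(gD⁵h_f/L) = √(9.81·0.556⁵·9.86/1290) = 0.06312
ε/(3.7D) = 8.26×10^-5; √(3.17ν²L/(gD³h_f)) = 7.62×10^-6
Q = -0.965·0.06312·ln(9.026×10^-5) = 0.5672 m³/s
Check: V = 2.34 m/s, Re = 2.67×10^6, f = 0.01535, h_f = 9.91 m ≈ 9.86 m ✓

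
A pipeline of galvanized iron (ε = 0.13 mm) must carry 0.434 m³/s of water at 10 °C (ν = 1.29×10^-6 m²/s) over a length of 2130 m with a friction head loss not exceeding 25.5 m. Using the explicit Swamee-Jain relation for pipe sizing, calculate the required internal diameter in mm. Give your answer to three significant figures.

Swamee-Jain (Type III): D = 0.66·[ε^1.25·(LQ²/(gh_f))^4.75 + ν·Q^9.4·(L/(gh_f))^5.2]^0.04
LQ²/(gh_f) = 1.604; L/(gh_f) = 8.515
Term 1 = ε^1.25·(…)^4.75 = 1.31×10^-4; Term 2 = ν·Q^9.4·(…)^5.2 = 3.47×10^-5
D = 0.66·(1.31×10^-4 + 3.47×10^-5)^0.04 = 0.4659 m = 466 mm
Check: V = 2.55 m/s, Re = 9.19×10^5, f = 0.01563, h_f = 23.6 m ≈ 25.5 m ✓

D ≈ 466 mm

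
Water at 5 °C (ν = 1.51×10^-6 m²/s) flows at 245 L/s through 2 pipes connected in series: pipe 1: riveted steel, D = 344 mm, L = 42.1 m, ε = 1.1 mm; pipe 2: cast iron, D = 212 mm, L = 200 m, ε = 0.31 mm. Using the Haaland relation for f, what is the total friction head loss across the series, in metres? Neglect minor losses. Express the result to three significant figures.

Pipe 1: V = 2.636 m/s, Re = 6.01×10^5, ε/D = 0.00320, f = 0.02689, h_1 = f(L/D)V²/2g = 1.166 m
Pipe 2: V = 6.941 m/s, Re = 9.74×10^5, ε/D = 0.00146, f = 0.02184, h_2 = f(L/D)V²/2g = 50.58 m
Series → Q common, losses add: H = Σh = 51.75 m

H ≈ 51.7 m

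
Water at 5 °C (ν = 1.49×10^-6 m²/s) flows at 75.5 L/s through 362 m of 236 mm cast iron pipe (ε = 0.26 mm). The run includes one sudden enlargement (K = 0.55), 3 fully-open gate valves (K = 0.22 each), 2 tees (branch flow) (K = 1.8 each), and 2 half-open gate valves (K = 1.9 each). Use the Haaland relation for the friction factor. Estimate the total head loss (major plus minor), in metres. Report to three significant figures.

V = 4Q/(πD²) = 1.726 m/s; V²/2g = 0.1518 m
Re = 2.73×10^5, ε/D = 0.00110 → f = 0.02102 (Haaland)
Major: h_f = f(L/D)·V²/2g = 0.02102·1534·0.1518 = 4.894 m
Minor: ΣK = 8.61; h_m = ΣK·V²/2g = 1.307 m
Total H_L = 4.894 + 1.307 = 6.202 m

H_L ≈ 6.20 m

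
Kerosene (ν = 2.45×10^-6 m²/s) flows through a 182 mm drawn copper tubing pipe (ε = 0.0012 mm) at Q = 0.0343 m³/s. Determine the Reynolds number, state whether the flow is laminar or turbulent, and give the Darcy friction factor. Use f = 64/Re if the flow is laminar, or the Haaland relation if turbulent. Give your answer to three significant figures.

Re ≈ 9.79×10^4; turbulent; f ≈ 0.0179

V = 4Q/(πD²) = 1.318 m/s
Re = VD/ν = 1.318·0.182/2.45×10^-6 = 9.79×10^4
Re > 4000 → turbulent; ε/D = 6.59×10^-6
Haaland: f = 0.01792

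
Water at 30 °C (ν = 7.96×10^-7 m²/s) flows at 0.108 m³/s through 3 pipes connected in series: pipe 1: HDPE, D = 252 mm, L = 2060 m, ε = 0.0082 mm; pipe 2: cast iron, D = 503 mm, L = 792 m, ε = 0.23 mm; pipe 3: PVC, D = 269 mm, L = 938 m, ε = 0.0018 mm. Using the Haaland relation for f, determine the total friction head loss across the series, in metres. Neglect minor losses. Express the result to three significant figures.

Pipe 1: V = 2.165 m/s, Re = 6.86×10^5, ε/D = 3.25×10^-5, f = 0.01284, h_1 = f(L/D)V²/2g = 25.08 m
Pipe 2: V = 0.5435 m/s, Re = 3.43×10^5, ε/D = 4.57×10^-4, f = 0.01766, h_2 = f(L/D)V²/2g = 0.4187 m
Pipe 3: V = 1.900 m/s, Re = 6.42×10^5, ε/D = 6.69×10^-6, f = 0.01259, h_3 = f(L/D)V²/2g = 8.078 m
Series → Q common, losses add: H = Σh = 33.58 m

H ≈ 33.6 m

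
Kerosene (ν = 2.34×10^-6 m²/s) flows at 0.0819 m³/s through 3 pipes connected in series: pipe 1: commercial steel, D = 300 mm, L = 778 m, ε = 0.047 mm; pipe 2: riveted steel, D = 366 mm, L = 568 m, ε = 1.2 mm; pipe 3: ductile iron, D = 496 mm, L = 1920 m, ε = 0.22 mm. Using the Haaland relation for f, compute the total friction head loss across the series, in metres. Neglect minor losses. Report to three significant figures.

H ≈ 5.12 m

Pipe 1: V = 1.159 m/s, Re = 1.49×10^5, ε/D = 1.57×10^-4, f = 0.01734, h_1 = f(L/D)V²/2g = 3.077 m
Pipe 2: V = 0.7785 m/s, Re = 1.22×10^5, ε/D = 0.00328, f = 0.02780, h_2 = f(L/D)V²/2g = 1.333 m
Pipe 3: V = 0.4239 m/s, Re = 8.98×10^4, ε/D = 4.44×10^-4, f = 0.02012, h_3 = f(L/D)V²/2g = 0.7132 m
Series → Q common, losses add: H = Σh = 5.123 m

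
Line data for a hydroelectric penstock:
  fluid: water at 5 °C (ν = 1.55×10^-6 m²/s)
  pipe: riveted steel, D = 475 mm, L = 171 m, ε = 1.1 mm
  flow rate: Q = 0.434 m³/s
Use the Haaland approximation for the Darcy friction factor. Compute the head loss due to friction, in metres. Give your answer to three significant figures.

V = 4Q/(πD²) = 4·0.434/(π·0.475²) = 2.449 m/s
Re = VD/ν = 2.449·0.475/1.55×10^-6 = 7.51×10^5 → turbulent
ε/D = 1.1/475 = 0.00232
Haaland: f = 0.02460
h_f = f(L/D)V²/(2g) = 0.02460·(171/0.475)·2.449²/(2·9.81) = 2.708 m

h_f ≈ 2.71 m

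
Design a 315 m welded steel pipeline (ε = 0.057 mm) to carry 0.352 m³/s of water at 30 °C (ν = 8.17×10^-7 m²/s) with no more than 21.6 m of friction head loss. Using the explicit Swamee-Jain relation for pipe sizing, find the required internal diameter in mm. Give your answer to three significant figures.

D ≈ 296 mm

Swamee-Jain (Type III): D = 0.66·[ε^1.25·(LQ²/(gh_f))^4.75 + ν·Q^9.4·(L/(gh_f))^5.2]^0.04
LQ²/(gh_f) = 0.1842; L/(gh_f) = 1.487
Term 1 = ε^1.25·(…)^4.75 = 1.60×10^-9; Term 2 = ν·Q^9.4·(…)^5.2 = 3.51×10^-10
D = 0.66·(1.60×10^-9 + 3.51×10^-10)^0.04 = 0.2959 m = 296 mm
Check: V = 5.12 m/s, Re = 1.85×10^6, f = 0.01427, h_f = 20.3 m ≈ 21.6 m ✓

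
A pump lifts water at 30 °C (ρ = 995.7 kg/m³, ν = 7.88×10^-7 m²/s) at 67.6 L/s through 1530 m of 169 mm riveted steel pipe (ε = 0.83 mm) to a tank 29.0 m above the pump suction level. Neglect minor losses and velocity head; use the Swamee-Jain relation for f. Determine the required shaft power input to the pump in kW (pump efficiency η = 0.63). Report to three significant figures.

P_shaft ≈ 164 kW

V = 4Q/(πD²) = 3.014 m/s; Re = 6.46×10^5; ε/D = 0.00491; f = 0.03043
h_f = f(L/D)V²/2g = 127.5 m
Total head H = z + h_f = 29.0 + 127.5 = 156.5 m
P_hyd = ρgQH = 995.7·9.81·0.0676·156.5 = 103.4 kW
P_shaft = P_hyd/η = 103.4/0.63 = 164.1 kW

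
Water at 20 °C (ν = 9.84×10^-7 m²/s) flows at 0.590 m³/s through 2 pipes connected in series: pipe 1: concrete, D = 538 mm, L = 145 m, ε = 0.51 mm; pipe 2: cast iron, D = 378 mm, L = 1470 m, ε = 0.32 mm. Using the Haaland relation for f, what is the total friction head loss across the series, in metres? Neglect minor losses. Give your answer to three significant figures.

H ≈ 106 m

Pipe 1: V = 2.595 m/s, Re = 1.42×10^6, ε/D = 9.48×10^-4, f = 0.01962, h_1 = f(L/D)V²/2g = 1.815 m
Pipe 2: V = 5.257 m/s, Re = 2.02×10^6, ε/D = 8.47×10^-4, f = 0.01905, h_2 = f(L/D)V²/2g = 104.4 m
Series → Q common, losses add: H = Σh = 106.2 m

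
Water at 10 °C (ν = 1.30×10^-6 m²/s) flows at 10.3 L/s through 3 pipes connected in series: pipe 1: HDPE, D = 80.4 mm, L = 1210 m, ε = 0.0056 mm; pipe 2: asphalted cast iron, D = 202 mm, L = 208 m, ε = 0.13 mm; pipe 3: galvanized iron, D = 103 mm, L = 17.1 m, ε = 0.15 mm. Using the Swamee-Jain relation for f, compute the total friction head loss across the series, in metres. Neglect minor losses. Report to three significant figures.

Pipe 1: V = 2.029 m/s, Re = 1.25×10^5, ε/D = 6.97×10^-5, f = 0.01752, h_1 = f(L/D)V²/2g = 55.31 m
Pipe 2: V = 0.3214 m/s, Re = 4.99×10^4, ε/D = 6.44×10^-4, f = 0.02310, h_2 = f(L/D)V²/2g = 0.1252 m
Pipe 3: V = 1.236 m/s, Re = 9.79×10^4, ε/D = 0.00146, f = 0.02385, h_3 = f(L/D)V²/2g = 0.3084 m
Series → Q common, losses add: H = Σh = 55.74 m

H ≈ 55.7 m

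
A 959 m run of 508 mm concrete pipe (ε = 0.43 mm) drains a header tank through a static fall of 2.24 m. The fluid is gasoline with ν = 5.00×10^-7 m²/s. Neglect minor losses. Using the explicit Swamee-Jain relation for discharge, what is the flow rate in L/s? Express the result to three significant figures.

Swamee-Jain (Type II): Q = -0.965·√(gD⁵h_f/L)·ln[ε/(3.7D) + √(3.17ν²L/(gD³h_f))]
√(gD⁵h_f/L) = √(9.81·0.508⁵·2.24/959) = 0.02784
ε/(3.7D) = 2.29×10^-4; √(3.17ν²L/(gD³h_f)) = 1.62×10^-5
Q = -0.965·0.02784·ln(2.450×10^-4) = 0.2234 m³/s
Check: V = 1.10 m/s, Re = 1.12×10^6, f = 0.01926, h_f = 2.25 m ≈ 2.24 m ✓

Q ≈ 223 L/s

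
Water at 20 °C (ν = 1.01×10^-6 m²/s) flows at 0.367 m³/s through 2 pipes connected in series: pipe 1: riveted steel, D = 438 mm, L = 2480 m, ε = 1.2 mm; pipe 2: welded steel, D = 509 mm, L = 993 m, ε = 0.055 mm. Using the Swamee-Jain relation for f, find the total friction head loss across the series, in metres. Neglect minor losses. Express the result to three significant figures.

H ≈ 48.5 m

Pipe 1: V = 2.436 m/s, Re = 1.06×10^6, ε/D = 0.00274, f = 0.02572, h_1 = f(L/D)V²/2g = 44.03 m
Pipe 2: V = 1.804 m/s, Re = 9.09×10^5, ε/D = 1.08×10^-4, f = 0.01373, h_2 = f(L/D)V²/2g = 4.442 m
Series → Q common, losses add: H = Σh = 48.47 m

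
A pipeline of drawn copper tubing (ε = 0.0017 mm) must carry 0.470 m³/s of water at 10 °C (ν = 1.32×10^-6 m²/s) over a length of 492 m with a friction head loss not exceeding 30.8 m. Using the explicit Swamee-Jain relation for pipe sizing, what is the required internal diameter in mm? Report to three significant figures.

D ≈ 320 mm

Swamee-Jain (Type III): D = 0.66·[ε^1.25·(LQ²/(gh_f))^4.75 + ν·Q^9.4·(L/(gh_f))^5.2]^0.04
LQ²/(gh_f) = 0.3597; L/(gh_f) = 1.628
Term 1 = ε^1.25·(…)^4.75 = 4.77×10^-10; Term 2 = ν·Q^9.4·(…)^5.2 = 1.38×10^-8
D = 0.66·(4.77×10^-10 + 1.38×10^-8)^0.04 = 0.3204 m = 320 mm
Check: V = 5.83 m/s, Re = 1.41×10^6, f = 0.01112, h_f = 29.6 m ≈ 30.8 m ✓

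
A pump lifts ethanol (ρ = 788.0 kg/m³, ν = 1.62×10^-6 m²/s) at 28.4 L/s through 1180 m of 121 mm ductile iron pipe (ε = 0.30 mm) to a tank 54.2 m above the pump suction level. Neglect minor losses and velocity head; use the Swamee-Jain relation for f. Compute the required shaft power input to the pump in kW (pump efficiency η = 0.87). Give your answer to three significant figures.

P_shaft ≈ 33.4 kW

V = 4Q/(πD²) = 2.470 m/s; Re = 1.84×10^5; ε/D = 0.00248; f = 0.02583
h_f = f(L/D)V²/2g = 78.32 m
Total head H = z + h_f = 54.2 + 78.32 = 132.5 m
P_hyd = ρgQH = 788.0·9.81·0.0284·132.5 = 29.09 kW
P_shaft = P_hyd/η = 29.09/0.87 = 33.44 kW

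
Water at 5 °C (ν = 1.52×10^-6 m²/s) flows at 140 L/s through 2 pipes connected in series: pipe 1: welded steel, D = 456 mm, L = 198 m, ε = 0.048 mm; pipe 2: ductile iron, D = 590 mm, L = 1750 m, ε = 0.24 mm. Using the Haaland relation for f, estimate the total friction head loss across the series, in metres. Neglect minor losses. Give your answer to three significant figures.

H ≈ 0.973 m

Pipe 1: V = 0.8573 m/s, Re = 2.57×10^5, ε/D = 1.05×10^-4, f = 0.01562, h_1 = f(L/D)V²/2g = 0.2540 m
Pipe 2: V = 0.5121 m/s, Re = 1.99×10^5, ε/D = 4.07×10^-4, f = 0.01814, h_2 = f(L/D)V²/2g = 0.7192 m
Series → Q common, losses add: H = Σh = 0.9731 m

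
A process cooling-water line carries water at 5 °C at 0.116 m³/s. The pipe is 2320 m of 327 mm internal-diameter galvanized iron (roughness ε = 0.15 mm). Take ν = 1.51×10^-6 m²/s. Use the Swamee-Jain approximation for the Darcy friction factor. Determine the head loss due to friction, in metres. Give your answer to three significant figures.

V = 4Q/(πD²) = 4·0.116/(π·0.327²) = 1.381 m/s
Re = VD/ν = 1.381·0.327/1.51×10^-6 = 2.99×10^5 → turbulent
ε/D = 0.15/327 = 4.59×10^-4
Swamee-Jain: f = 0.01809
h_f = f(L/D)V²/(2g) = 0.01809·(2320/0.327)·1.381²/(2·9.81) = 12.48 m

h_f ≈ 12.5 m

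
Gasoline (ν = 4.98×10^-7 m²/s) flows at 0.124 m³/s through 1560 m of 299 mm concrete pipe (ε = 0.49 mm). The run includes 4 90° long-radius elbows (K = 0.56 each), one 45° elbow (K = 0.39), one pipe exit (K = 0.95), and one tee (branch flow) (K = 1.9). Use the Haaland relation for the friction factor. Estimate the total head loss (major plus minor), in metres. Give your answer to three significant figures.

V = 4Q/(πD²) = 1.766 m/s; V²/2g = 0.1590 m
Re = 1.06×10^6, ε/D = 0.00164 → f = 0.02245 (Haaland)
Major: h_f = f(L/D)·V²/2g = 0.02245·5217·0.1590 = 18.62 m
Minor: ΣK = 5.48; h_m = ΣK·V²/2g = 0.8711 m
Total H_L = 18.62 + 0.8711 = 19.49 m

H_L ≈ 19.5 m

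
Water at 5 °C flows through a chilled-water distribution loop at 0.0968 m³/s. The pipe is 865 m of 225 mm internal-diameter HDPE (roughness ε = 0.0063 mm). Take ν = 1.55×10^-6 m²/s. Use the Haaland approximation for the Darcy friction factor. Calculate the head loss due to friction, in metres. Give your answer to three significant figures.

V = 4Q/(πD²) = 4·0.0968/(π·0.225²) = 2.435 m/s
Re = VD/ν = 2.435·0.225/1.55×10^-6 = 3.53×10^5 → turbulent
ε/D = 0.0063/225 = 2.80×10^-5
Haaland: f = 0.01418
h_f = f(L/D)V²/(2g) = 0.01418·(865/0.225)·2.435²/(2·9.81) = 16.47 m

h_f ≈ 16.5 m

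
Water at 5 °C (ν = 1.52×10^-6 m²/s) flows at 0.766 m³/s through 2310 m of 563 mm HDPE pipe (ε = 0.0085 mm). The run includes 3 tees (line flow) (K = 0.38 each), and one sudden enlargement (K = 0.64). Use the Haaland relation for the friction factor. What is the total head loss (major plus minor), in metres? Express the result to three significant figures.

H_L ≈ 23.9 m

V = 4Q/(πD²) = 3.077 m/s; V²/2g = 0.4826 m
Re = 1.14×10^6, ε/D = 1.51×10^-5 → f = 0.01164 (Haaland)
Major: h_f = f(L/D)·V²/2g = 0.01164·4103·0.4826 = 23.05 m
Minor: ΣK = 1.78; h_m = ΣK·V²/2g = 0.8589 m
Total H_L = 23.05 + 0.8589 = 23.91 m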